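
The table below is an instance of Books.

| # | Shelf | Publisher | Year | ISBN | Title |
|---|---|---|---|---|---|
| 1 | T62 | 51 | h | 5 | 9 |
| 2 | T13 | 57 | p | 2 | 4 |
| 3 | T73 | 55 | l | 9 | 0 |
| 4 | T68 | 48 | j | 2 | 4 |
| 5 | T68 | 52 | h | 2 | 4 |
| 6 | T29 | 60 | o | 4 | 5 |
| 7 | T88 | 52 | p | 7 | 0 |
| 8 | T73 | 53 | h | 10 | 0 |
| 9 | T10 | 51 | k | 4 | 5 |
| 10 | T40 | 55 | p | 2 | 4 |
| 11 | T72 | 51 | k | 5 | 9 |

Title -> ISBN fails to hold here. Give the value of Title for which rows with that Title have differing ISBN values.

Title=9: rows 1, 11 → ISBN = 5, 5 ✓
Title=4: rows 2, 4, 5, 10 → ISBN = 2, 2, 2, 2 ✓
Title=0: rows 3, 7, 8 → ISBN takes values {9, 7, 10} — violation
Title=5: rows 6, 9 → ISBN = 4, 4 ✓
The only Title value with inconsistent ISBN is Title=0.

0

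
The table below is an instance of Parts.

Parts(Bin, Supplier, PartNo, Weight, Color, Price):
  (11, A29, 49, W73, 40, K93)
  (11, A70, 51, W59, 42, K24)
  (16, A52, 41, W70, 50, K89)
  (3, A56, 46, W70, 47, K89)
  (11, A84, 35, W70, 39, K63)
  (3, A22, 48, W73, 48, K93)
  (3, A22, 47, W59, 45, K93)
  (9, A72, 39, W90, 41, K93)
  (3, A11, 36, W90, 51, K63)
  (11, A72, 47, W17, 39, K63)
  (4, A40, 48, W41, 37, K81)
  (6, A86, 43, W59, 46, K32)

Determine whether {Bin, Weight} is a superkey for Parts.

All 12 rows have distinct {Bin, Weight} values, so {Bin, Weight} → (all attributes) holds and {Bin, Weight} is a superkey.

Yes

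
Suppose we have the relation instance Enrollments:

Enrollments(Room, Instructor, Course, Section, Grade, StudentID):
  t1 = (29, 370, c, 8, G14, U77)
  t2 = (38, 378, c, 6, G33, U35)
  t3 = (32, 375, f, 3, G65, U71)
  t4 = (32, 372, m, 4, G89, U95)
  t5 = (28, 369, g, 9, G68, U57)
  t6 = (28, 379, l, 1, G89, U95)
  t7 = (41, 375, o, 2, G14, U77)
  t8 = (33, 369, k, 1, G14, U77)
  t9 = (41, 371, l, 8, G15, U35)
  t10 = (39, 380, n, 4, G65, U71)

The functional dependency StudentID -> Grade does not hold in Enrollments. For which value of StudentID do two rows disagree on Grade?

U35

StudentID=U77: rows 1, 7, 8 → Grade = G14, G14, G14 ✓
StudentID=U35: rows 2, 9 → Grade takes values {G33, G15} — violation
StudentID=U71: rows 3, 10 → Grade = G65, G65 ✓
StudentID=U95: rows 4, 6 → Grade = G89, G89 ✓
StudentID=U57: row 5 → Grade = G68 ✓
The only StudentID value with inconsistent Grade is StudentID=U35.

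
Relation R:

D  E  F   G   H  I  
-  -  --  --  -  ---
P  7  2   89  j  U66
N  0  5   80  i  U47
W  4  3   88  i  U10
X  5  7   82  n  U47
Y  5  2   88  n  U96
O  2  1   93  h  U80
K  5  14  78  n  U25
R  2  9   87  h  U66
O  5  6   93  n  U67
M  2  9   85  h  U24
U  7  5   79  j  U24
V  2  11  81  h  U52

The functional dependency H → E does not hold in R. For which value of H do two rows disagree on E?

i

H=j: 2 rows → E = 7, 7 ✓
H=i: 2 rows → E takes values {0, 4} — violation
H=n: 4 rows → E = 5, 5, 5, 5 ✓
H=h: 4 rows → E = 2, 2, 2, 2 ✓
The only H value with inconsistent E is H=i.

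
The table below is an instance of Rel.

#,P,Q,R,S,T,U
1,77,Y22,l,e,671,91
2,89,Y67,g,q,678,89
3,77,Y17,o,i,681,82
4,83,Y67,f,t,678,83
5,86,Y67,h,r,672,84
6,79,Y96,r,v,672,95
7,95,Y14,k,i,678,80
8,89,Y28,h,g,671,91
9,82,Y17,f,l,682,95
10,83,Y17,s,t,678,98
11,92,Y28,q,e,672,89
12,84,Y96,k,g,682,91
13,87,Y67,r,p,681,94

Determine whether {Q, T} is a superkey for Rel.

No

Rows 2 and 4 have the same {Q, T} value (Q=Y67, T=678) but are distinct tuples, so {Q, T} does not determine every attribute — not a superkey.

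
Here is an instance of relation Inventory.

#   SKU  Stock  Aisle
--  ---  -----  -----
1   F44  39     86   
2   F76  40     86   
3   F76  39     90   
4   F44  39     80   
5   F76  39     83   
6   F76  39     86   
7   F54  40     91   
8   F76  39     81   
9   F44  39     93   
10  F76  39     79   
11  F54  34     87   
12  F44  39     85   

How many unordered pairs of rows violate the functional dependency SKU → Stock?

SKU=F44: all 4 rows agree on Stock — 0 pairs.
SKU=F76: violating pairs (2,3), (2,5), (2,6), (2,8), (2,10) — 5 pairs.
SKU=F54: violating pairs (7,11) — 1 pair.

6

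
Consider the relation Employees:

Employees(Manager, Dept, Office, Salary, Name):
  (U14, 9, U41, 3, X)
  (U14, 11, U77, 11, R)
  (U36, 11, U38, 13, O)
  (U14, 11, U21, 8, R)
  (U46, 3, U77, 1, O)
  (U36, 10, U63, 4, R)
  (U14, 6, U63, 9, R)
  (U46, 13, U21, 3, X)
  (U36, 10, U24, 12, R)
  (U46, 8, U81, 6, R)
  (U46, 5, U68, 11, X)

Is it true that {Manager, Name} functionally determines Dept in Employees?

(Manager=U14, Name=X): 1 row → Dept = 9 ✓
(Manager=U14, Name=R): 3 rows → Dept takes values {11, 6} — violation
(Manager=U36, Name=O): 1 row → Dept = 11 ✓
(Manager=U46, Name=O): 1 row → Dept = 3 ✓
(Manager=U36, Name=R): 2 rows → Dept = 10, 10 ✓
(Manager=U46, Name=X): 2 rows → Dept takes values {13, 5} — violation
(Manager=U46, Name=R): 1 row → Dept = 8 ✓
Two rows agree on {Manager, Name} but differ on Dept, so {Manager, Name} -> Dept does not hold.

No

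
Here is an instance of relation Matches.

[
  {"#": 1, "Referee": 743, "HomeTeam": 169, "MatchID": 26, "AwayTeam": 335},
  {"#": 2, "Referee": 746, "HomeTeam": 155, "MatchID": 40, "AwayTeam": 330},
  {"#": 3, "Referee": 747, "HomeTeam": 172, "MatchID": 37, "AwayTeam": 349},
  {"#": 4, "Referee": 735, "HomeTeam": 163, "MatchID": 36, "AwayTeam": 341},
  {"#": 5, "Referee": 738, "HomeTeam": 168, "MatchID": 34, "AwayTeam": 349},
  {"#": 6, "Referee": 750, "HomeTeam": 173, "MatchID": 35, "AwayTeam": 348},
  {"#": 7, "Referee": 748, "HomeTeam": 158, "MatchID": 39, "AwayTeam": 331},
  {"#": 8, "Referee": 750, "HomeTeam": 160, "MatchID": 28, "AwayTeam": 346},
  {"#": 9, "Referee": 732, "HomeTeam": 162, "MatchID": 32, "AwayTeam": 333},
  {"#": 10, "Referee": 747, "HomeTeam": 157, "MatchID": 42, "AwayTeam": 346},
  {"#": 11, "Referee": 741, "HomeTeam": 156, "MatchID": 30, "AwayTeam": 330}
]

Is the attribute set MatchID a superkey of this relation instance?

Yes

All 11 rows have distinct MatchID values, so MatchID → (all attributes) holds and MatchID is a superkey.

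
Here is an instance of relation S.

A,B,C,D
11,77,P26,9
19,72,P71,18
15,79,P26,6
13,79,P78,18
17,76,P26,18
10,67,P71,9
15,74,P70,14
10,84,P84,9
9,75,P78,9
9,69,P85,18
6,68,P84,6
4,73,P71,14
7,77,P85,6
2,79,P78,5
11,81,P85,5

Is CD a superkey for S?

Yes

All 15 rows have distinct CD values, so CD → (all attributes) holds and CD is a superkey.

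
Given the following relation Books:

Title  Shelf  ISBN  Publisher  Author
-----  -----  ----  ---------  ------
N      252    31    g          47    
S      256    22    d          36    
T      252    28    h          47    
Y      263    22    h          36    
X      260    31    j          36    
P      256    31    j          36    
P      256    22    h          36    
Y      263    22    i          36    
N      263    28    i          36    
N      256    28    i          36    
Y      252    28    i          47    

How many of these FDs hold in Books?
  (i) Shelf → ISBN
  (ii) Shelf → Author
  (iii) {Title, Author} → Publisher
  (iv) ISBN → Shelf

(i) Shelf → ISBN: Shelf=252: 3 rows → ISBN takes values {31, 28} — violation; Shelf=256: 4 rows → ISBN takes values {22, 31, 28} — violation; Shelf=263: 3 rows → ISBN takes values {22, 28} — violation — fails.
(ii) Shelf → Author: every LHS value maps to a single RHS value — holds.
(iii) {Title, Author} → Publisher: (Title=Y, Author=36): 2 rows → Publisher takes values {h, i} — violation; (Title=P, Author=36): 2 rows → Publisher takes values {j, h} — violation — fails.
(iv) ISBN → Shelf: ISBN=31: 3 rows → Shelf takes values {252, 260, 256} — violation; ISBN=22: 4 rows → Shelf takes values {256, 263} — violation; ISBN=28: 4 rows → Shelf takes values {252, 263, 256} — violation — fails.
1 of the 4 dependencies holds.

1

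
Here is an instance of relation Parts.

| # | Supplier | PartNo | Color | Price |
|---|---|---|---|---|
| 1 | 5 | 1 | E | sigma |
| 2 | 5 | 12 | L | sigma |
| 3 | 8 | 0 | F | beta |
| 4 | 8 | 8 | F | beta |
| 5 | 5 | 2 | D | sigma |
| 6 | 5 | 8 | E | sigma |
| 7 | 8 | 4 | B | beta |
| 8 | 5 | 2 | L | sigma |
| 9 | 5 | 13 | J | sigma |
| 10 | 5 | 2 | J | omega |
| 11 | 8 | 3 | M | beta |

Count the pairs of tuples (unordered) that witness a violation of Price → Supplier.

0

Price=sigma: all 6 rows agree on Supplier — 0 pairs.
Price=beta: all 4 rows agree on Supplier — 0 pairs.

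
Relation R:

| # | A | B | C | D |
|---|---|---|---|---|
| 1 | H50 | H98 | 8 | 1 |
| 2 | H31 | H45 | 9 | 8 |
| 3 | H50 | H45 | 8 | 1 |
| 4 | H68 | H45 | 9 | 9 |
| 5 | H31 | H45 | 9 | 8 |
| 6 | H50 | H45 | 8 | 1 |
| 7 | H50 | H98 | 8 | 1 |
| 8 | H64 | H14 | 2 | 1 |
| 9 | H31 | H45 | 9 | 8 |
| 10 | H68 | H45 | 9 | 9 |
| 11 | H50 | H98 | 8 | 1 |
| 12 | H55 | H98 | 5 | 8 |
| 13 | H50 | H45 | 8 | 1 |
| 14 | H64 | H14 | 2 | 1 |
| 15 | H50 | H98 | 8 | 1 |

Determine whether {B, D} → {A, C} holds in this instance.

(B=H98, D=1): rows 1, 7, 11, 15 → {A,C} = (H50, 8), (H50, 8), (H50, 8), (H50, 8) ✓
(B=H45, D=8): rows 2, 5, 9 → {A,C} = (H31, 9), (H31, 9), (H31, 9) ✓
(B=H45, D=1): rows 3, 6, 13 → {A,C} = (H50, 8), (H50, 8), (H50, 8) ✓
(B=H45, D=9): rows 4, 10 → {A,C} = (H68, 9), (H68, 9) ✓
(B=H14, D=1): rows 8, 14 → {A,C} = (H64, 2), (H64, 2) ✓
(B=H98, D=8): row 12 → {A,C} = (H55, 5) ✓
Every {B, D} value is associated with a single {A, C} value, so {B, D} → {A, C} holds.

Yes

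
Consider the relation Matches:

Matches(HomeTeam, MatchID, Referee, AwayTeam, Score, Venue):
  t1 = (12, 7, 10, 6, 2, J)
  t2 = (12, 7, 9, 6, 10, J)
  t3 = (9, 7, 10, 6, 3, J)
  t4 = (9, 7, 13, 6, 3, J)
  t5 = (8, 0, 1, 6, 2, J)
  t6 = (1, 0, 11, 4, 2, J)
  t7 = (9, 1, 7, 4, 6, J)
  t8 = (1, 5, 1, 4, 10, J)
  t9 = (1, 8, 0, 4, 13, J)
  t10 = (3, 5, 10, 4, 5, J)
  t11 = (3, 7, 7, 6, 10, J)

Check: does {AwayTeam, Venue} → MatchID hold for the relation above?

No

(AwayTeam=6, Venue=J): rows 1, 2, 3, 4, 5, 11 → MatchID takes values {7, 0} — violation
(AwayTeam=4, Venue=J): rows 6, 7, 8, 9, 10 → MatchID takes values {0, 1, 5, 8} — violation
Two rows agree on {AwayTeam, Venue} but differ on MatchID, so {AwayTeam, Venue} → MatchID does not hold.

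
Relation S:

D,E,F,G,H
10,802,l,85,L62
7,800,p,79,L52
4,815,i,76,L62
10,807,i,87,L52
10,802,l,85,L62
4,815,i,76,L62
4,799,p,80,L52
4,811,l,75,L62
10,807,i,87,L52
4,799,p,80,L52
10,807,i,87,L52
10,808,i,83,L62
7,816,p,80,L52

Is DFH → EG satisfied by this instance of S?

(D=10, F=l, H=L62): 2 rows → {E,G} = (802, 85), (802, 85) ✓
(D=7, F=p, H=L52): 2 rows → {E,G} takes values {(800, 79), (816, 80)} — violation
(D=4, F=i, H=L62): 2 rows → {E,G} = (815, 76), (815, 76) ✓
(D=10, F=i, H=L52): 3 rows → {E,G} = (807, 87), (807, 87), (807, 87) ✓
(D=4, F=p, H=L52): 2 rows → {E,G} = (799, 80), (799, 80) ✓
(D=4, F=l, H=L62): 1 row → {E,G} = (811, 75) ✓
(D=10, F=i, H=L62): 1 row → {E,G} = (808, 83) ✓
Two rows agree on DFH but differ on EG, so DFH → EG does not hold.

No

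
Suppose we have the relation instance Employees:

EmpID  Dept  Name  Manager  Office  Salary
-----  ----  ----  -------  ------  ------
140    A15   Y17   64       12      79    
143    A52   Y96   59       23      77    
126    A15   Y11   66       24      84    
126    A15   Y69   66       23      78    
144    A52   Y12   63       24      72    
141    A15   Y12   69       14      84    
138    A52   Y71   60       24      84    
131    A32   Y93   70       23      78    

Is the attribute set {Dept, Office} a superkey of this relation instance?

No

Two distinct rows share (Dept=A52, Office=24), so {Dept, Office} does not determine every attribute — not a superkey.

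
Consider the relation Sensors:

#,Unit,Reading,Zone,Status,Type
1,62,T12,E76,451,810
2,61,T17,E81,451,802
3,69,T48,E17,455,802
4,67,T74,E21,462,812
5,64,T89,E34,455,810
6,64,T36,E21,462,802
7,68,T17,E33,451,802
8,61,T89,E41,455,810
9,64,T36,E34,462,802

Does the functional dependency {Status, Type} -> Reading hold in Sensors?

(Status=451, Type=810): row 1 → Reading = T12 ✓
(Status=451, Type=802): rows 2, 7 → Reading = T17, T17 ✓
(Status=455, Type=802): row 3 → Reading = T48 ✓
(Status=462, Type=812): row 4 → Reading = T74 ✓
(Status=455, Type=810): rows 5, 8 → Reading = T89, T89 ✓
(Status=462, Type=802): rows 6, 9 → Reading = T36, T36 ✓
Every {Status, Type} value is associated with a single Reading value, so {Status, Type} -> Reading holds.

Yes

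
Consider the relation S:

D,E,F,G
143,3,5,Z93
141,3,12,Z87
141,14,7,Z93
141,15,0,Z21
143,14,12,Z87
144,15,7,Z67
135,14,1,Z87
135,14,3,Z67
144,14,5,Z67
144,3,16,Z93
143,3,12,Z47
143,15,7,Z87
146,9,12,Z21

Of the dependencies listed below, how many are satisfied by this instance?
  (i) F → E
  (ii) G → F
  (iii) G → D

(i) F → E: F=5: 2 rows → E takes values {3, 14} — violation; F=12: 4 rows → E takes values {3, 14, 9} — violation; F=7: 3 rows → E takes values {14, 15} — violation — fails.
(ii) G → F: G=Z93: 3 rows → F takes values {5, 7, 16} — violation; G=Z87: 4 rows → F takes values {12, 1, 7} — violation; G=Z21: 2 rows → F takes values {0, 12} — violation; G=Z67: 3 rows → F takes values {7, 3, 5} — violation — fails.
(iii) G → D: G=Z93: 3 rows → D takes values {143, 141, 144} — violation; G=Z87: 4 rows → D takes values {141, 143, 135} — violation; G=Z21: 2 rows → D takes values {141, 146} — violation; G=Z67: 3 rows → D takes values {144, 135} — violation — fails.
None of the 3 dependencies hold.

0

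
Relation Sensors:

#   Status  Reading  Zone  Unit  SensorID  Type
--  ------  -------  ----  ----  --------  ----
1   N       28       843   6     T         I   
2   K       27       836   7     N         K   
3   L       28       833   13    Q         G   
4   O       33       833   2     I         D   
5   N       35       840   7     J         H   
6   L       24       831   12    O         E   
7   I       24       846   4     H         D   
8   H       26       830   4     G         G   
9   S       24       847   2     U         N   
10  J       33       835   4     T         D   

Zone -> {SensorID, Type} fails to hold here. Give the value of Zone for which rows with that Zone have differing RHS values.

Zone=843: row 1 → {SensorID,Type} = (T, I) ✓
Zone=836: row 2 → {SensorID,Type} = (N, K) ✓
Zone=833: rows 3, 4 → {SensorID,Type} takes values {(Q, G), (I, D)} — violation
Zone=840: row 5 → {SensorID,Type} = (J, H) ✓
Zone=831: row 6 → {SensorID,Type} = (O, E) ✓
Zone=846: row 7 → {SensorID,Type} = (H, D) ✓
Zone=830: row 8 → {SensorID,Type} = (G, G) ✓
Zone=847: row 9 → {SensorID,Type} = (U, N) ✓
Zone=835: row 10 → {SensorID,Type} = (T, D) ✓
The only Zone value with inconsistent RHS is Zone=833.

833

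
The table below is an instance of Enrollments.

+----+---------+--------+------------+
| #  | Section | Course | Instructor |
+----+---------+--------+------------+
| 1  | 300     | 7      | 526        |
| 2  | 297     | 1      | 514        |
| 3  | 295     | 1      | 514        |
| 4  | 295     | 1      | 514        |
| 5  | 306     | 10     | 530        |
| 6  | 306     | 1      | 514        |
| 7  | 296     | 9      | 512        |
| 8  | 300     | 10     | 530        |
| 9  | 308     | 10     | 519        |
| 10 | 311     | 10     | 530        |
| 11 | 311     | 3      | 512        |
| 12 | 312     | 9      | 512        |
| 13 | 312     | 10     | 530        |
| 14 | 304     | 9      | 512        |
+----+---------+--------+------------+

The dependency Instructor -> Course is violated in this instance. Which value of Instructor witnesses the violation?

512

Instructor=526: row 1 → Course = 7 ✓
Instructor=514: rows 2, 3, 4, 6 → Course = 1, 1, 1, 1 ✓
Instructor=530: rows 5, 8, 10, 13 → Course = 10, 10, 10, 10 ✓
Instructor=512: rows 7, 11, 12, 14 → Course takes values {9, 3} — violation
Instructor=519: row 9 → Course = 10 ✓
The only Instructor value with inconsistent Course is Instructor=512.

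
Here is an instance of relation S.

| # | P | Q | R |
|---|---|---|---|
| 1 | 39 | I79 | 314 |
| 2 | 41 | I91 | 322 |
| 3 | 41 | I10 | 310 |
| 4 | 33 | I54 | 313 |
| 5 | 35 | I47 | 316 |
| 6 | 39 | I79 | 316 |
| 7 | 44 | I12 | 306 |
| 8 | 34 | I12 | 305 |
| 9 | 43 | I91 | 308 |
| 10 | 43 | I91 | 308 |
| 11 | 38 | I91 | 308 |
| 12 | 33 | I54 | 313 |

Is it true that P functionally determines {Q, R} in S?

No

P=39: rows 1, 6 → {Q,R} takes values {(I79, 314), (I79, 316)} — violation
P=41: rows 2, 3 → {Q,R} takes values {(I91, 322), (I10, 310)} — violation
P=33: rows 4, 12 → {Q,R} = (I54, 313), (I54, 313) ✓
P=35: row 5 → {Q,R} = (I47, 316) ✓
P=44: row 7 → {Q,R} = (I12, 306) ✓
P=34: row 8 → {Q,R} = (I12, 305) ✓
P=43: rows 9, 10 → {Q,R} = (I91, 308), (I91, 308) ✓
P=38: row 11 → {Q,R} = (I91, 308) ✓
Two rows agree on P but differ on {Q, R}, so P → {Q, R} does not hold.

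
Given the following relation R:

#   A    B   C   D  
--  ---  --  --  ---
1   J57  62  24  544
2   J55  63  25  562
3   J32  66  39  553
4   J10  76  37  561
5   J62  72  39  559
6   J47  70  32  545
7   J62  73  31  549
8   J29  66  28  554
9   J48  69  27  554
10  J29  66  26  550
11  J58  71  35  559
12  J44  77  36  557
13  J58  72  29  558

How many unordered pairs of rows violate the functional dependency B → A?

3

B=66: violating pairs (3,8), (3,10) — 2 pairs.
B=72: violating pairs (5,13) — 1 pair.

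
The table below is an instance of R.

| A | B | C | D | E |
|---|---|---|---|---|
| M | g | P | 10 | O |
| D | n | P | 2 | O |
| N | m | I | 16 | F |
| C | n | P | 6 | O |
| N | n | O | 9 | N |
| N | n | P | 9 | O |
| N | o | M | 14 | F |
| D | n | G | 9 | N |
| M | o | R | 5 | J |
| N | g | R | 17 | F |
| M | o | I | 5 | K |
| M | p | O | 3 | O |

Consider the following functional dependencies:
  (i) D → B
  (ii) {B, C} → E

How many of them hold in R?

(i) D → B: every LHS value maps to a single RHS value — holds.
(ii) {B, C} → E: every LHS value maps to a single RHS value — holds.
2 of the 2 dependencies hold.

2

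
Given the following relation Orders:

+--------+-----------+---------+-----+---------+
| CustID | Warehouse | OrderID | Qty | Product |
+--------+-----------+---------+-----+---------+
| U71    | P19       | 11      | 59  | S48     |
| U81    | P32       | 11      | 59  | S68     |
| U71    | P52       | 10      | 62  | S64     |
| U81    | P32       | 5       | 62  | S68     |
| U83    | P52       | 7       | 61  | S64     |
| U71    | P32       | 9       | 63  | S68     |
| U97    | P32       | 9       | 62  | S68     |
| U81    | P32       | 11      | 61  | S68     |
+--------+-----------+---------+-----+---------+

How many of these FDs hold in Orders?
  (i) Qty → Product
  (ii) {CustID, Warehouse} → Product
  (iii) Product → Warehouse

(i) Qty → Product: Qty=59: 2 rows → Product takes values {S48, S68} — violation; Qty=62: 3 rows → Product takes values {S64, S68} — violation; Qty=61: 2 rows → Product takes values {S64, S68} — violation — fails.
(ii) {CustID, Warehouse} → Product: every LHS value maps to a single RHS value — holds.
(iii) Product → Warehouse: every LHS value maps to a single RHS value — holds.
2 of the 3 dependencies hold.

2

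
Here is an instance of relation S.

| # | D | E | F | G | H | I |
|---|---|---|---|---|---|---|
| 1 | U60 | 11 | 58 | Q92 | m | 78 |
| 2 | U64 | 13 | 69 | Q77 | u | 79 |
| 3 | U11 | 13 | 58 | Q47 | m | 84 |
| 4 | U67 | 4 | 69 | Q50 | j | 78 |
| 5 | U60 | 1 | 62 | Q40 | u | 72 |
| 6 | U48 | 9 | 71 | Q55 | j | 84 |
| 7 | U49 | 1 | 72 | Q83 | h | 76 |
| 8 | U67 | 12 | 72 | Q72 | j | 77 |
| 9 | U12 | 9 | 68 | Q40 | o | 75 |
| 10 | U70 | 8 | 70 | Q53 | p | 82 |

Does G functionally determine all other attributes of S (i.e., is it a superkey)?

No

Rows 5 and 9 have the same G value G=Q40 but are distinct tuples, so G does not determine every attribute — not a superkey.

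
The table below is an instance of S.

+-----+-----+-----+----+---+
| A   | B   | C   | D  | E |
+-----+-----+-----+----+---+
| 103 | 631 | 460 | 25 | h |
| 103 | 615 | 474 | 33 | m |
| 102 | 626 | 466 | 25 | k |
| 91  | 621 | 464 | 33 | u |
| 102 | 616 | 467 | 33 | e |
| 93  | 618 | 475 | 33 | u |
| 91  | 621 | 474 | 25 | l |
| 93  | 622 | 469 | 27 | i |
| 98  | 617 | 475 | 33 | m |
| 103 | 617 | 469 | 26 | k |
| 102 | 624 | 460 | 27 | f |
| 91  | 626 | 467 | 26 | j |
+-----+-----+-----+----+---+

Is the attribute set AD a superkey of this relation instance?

Yes

All 12 rows have distinct AD values, so AD → (all attributes) holds and AD is a superkey.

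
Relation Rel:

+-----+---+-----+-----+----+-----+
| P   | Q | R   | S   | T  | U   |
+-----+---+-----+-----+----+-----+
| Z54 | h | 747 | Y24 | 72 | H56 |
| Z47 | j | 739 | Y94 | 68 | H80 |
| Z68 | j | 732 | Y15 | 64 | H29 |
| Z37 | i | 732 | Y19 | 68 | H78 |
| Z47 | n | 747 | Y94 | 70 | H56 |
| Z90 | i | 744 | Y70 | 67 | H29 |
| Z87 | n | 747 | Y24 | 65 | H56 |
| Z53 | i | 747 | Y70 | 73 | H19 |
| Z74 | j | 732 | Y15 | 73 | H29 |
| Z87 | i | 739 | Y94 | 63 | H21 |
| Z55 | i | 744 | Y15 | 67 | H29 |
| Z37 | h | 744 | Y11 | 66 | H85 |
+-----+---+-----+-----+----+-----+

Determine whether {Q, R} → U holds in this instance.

Yes

(Q=h, R=747): 1 row → U = H56 ✓
(Q=j, R=739): 1 row → U = H80 ✓
(Q=j, R=732): 2 rows → U = H29, H29 ✓
(Q=i, R=732): 1 row → U = H78 ✓
(Q=n, R=747): 2 rows → U = H56, H56 ✓
(Q=i, R=744): 2 rows → U = H29, H29 ✓
(Q=i, R=747): 1 row → U = H19 ✓
(Q=i, R=739): 1 row → U = H21 ✓
(Q=h, R=744): 1 row → U = H85 ✓
Every {Q, R} value is associated with a single U value, so {Q, R} → U holds.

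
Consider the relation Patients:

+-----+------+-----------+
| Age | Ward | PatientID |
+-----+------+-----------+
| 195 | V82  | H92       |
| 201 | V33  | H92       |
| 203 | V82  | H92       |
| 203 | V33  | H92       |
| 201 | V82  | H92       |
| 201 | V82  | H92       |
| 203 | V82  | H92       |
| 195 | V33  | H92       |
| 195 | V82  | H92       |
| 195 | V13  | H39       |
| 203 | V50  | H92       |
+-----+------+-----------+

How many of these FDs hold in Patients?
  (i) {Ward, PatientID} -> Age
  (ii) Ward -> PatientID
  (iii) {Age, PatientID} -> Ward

(i) {Ward, PatientID} -> Age: (Ward=V82, PatientID=H92): 6 rows → Age takes values {195, 203, 201} — violation; (Ward=V33, PatientID=H92): 3 rows → Age takes values {201, 203, 195} — violation — fails.
(ii) Ward -> PatientID: every LHS value maps to a single RHS value — holds.
(iii) {Age, PatientID} -> Ward: (Age=195, PatientID=H92): 3 rows → Ward takes values {V82, V33} — violation; (Age=201, PatientID=H92): 3 rows → Ward takes values {V33, V82} — violation; (Age=203, PatientID=H92): 4 rows → Ward takes values {V82, V33, V50} — violation — fails.
1 of the 3 dependencies holds.

1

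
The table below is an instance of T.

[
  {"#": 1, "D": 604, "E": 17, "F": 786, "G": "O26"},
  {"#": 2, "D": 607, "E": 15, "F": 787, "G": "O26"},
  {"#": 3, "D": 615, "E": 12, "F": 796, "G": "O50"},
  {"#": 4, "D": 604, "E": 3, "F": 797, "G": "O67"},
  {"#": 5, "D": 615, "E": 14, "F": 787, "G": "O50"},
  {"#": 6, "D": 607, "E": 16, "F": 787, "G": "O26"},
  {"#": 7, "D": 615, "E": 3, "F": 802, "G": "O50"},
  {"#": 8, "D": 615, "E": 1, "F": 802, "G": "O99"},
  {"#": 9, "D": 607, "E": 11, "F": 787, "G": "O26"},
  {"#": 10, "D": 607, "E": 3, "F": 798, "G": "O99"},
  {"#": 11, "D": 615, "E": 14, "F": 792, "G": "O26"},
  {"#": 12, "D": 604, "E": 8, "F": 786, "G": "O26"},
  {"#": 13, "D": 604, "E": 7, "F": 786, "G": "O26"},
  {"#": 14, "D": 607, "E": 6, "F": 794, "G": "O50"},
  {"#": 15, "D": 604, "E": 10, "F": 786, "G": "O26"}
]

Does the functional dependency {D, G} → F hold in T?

No

(D=604, G=O26): rows 1, 12, 13, 15 → F = 786, 786, 786, 786 ✓
(D=607, G=O26): rows 2, 6, 9 → F = 787, 787, 787 ✓
(D=615, G=O50): rows 3, 5, 7 → F takes values {796, 787, 802} — violation
(D=604, G=O67): row 4 → F = 797 ✓
(D=615, G=O99): row 8 → F = 802 ✓
(D=607, G=O99): row 10 → F = 798 ✓
(D=615, G=O26): row 11 → F = 792 ✓
(D=607, G=O50): row 14 → F = 794 ✓
Two rows agree on {D, G} but differ on F, so {D, G} → F does not hold.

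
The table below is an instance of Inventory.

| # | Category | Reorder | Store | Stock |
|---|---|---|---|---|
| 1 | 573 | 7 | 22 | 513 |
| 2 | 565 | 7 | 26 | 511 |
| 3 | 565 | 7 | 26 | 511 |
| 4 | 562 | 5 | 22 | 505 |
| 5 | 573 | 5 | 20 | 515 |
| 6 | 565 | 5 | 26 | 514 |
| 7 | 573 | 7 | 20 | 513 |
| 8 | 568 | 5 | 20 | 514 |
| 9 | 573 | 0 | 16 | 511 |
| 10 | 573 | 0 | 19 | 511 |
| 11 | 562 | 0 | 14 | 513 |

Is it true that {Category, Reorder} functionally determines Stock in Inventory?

(Category=573, Reorder=7): rows 1, 7 → Stock = 513, 513 ✓
(Category=565, Reorder=7): rows 2, 3 → Stock = 511, 511 ✓
(Category=562, Reorder=5): row 4 → Stock = 505 ✓
(Category=573, Reorder=5): row 5 → Stock = 515 ✓
(Category=565, Reorder=5): row 6 → Stock = 514 ✓
(Category=568, Reorder=5): row 8 → Stock = 514 ✓
(Category=573, Reorder=0): rows 9, 10 → Stock = 511, 511 ✓
(Category=562, Reorder=0): row 11 → Stock = 513 ✓
Every {Category, Reorder} value is associated with a single Stock value, so {Category, Reorder} -> Stock holds.

Yes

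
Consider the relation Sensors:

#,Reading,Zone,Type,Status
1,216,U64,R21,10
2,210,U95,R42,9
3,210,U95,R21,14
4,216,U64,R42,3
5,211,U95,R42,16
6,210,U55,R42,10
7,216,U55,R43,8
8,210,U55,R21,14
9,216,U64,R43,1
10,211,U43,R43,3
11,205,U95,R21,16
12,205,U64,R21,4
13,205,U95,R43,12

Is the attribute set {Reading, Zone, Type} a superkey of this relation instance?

All 13 rows have distinct {Reading, Zone, Type} values, so {Reading, Zone, Type} → (all attributes) holds and {Reading, Zone, Type} is a superkey.

Yes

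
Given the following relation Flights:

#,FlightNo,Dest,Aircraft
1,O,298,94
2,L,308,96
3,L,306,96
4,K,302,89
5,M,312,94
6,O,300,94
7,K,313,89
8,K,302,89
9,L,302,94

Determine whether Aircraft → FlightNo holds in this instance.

Aircraft=94: rows 1, 5, 6, 9 → FlightNo takes values {O, M, L} — violation
Aircraft=96: rows 2, 3 → FlightNo = L, L ✓
Aircraft=89: rows 4, 7, 8 → FlightNo = K, K, K ✓
Two rows agree on Aircraft but differ on FlightNo, so Aircraft → FlightNo does not hold.

No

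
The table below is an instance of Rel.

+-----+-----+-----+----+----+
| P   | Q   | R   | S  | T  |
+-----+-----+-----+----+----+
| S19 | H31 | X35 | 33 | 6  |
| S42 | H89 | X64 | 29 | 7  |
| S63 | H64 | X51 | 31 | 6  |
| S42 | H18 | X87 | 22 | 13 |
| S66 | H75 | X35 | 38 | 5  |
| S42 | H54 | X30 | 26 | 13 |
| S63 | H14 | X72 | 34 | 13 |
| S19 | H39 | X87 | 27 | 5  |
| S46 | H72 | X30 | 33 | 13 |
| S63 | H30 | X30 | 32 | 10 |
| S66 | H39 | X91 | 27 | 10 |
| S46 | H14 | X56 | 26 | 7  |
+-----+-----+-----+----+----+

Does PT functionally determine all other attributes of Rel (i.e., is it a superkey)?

Two distinct rows share (P=S42, T=13), so PT does not determine every attribute — not a superkey.

No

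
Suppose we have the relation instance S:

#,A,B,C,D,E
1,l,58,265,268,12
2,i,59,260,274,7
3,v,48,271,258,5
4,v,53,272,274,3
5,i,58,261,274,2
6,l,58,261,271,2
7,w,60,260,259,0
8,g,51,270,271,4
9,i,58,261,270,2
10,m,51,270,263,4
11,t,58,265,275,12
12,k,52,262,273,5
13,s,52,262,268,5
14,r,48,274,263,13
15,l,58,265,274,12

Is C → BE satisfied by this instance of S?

C=265: rows 1, 11, 15 → {B,E} = (58, 12), (58, 12), (58, 12) ✓
C=260: rows 2, 7 → {B,E} takes values {(59, 7), (60, 0)} — violation
C=271: row 3 → {B,E} = (48, 5) ✓
C=272: row 4 → {B,E} = (53, 3) ✓
C=261: rows 5, 6, 9 → {B,E} = (58, 2), (58, 2), (58, 2) ✓
C=270: rows 8, 10 → {B,E} = (51, 4), (51, 4) ✓
C=262: rows 12, 13 → {B,E} = (52, 5), (52, 5) ✓
C=274: row 14 → {B,E} = (48, 13) ✓
Two rows agree on C but differ on BE, so C → BE does not hold.

No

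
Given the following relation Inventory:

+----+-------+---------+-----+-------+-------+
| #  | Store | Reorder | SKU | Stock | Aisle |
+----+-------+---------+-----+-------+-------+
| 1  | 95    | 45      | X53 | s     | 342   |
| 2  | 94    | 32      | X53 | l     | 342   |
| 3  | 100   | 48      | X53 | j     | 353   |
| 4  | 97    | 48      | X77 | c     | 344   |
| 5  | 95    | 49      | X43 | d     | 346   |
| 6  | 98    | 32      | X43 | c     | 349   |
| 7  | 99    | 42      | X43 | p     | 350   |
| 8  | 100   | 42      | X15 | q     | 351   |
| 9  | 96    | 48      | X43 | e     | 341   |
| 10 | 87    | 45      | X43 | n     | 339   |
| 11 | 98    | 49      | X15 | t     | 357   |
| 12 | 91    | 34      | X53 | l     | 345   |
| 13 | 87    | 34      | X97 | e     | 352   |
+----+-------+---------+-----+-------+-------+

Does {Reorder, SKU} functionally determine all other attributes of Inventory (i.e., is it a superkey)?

Yes

All 13 rows have distinct {Reorder, SKU} values, so {Reorder, SKU} → (all attributes) holds and {Reorder, SKU} is a superkey.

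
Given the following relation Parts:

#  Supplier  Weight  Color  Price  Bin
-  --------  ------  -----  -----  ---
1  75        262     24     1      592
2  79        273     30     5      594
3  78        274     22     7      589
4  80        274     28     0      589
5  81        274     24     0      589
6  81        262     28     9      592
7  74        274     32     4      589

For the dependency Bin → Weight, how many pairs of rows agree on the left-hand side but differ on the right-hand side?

0

Bin=592: all 2 rows agree on Weight — 0 pairs.
Bin=589: all 4 rows agree on Weight — 0 pairs.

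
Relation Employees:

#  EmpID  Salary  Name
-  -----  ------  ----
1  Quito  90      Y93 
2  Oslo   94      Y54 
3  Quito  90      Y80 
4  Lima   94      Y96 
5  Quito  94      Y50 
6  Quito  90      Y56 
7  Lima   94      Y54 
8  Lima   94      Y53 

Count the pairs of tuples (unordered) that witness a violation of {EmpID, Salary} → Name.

6

(EmpID=Quito, Salary=90): violating pairs (1,3), (1,6), (3,6) — 3 pairs.
(EmpID=Lima, Salary=94): violating pairs (4,7), (4,8), (7,8) — 3 pairs.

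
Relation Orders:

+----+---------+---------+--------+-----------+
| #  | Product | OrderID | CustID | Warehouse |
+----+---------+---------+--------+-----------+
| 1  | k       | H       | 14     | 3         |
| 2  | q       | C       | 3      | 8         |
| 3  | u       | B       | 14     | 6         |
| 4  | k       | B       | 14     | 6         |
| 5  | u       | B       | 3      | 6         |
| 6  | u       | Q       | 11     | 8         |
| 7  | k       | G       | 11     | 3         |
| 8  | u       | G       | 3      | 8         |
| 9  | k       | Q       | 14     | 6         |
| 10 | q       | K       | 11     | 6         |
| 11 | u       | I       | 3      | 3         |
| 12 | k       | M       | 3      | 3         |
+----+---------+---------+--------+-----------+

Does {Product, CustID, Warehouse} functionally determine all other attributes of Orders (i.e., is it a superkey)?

No

Rows 4 and 9 have the same {Product, CustID, Warehouse} value (Product=k, CustID=14, Warehouse=6) but are distinct tuples, so {Product, CustID, Warehouse} does not determine every attribute — not a superkey.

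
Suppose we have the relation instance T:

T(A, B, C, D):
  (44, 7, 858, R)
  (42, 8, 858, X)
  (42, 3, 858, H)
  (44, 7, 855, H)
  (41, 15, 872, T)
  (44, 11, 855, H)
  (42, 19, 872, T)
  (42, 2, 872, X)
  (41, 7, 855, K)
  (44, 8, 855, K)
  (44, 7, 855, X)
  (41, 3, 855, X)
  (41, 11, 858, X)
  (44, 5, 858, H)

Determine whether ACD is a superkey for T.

Two distinct rows share (A=44, C=855, D=H), so ACD does not determine every attribute — not a superkey.

No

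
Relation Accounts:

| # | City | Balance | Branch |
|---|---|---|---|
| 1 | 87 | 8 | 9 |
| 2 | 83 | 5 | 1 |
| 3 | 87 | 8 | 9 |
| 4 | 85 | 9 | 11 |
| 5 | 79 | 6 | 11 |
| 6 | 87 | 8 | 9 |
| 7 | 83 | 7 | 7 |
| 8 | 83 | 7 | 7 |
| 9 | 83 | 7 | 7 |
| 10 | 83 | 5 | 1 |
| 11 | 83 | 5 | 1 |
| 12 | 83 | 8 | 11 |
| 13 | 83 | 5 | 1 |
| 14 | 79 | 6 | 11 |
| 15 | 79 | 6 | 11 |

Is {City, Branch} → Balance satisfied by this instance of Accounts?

Yes

(City=87, Branch=9): rows 1, 3, 6 → Balance = 8, 8, 8 ✓
(City=83, Branch=1): rows 2, 10, 11, 13 → Balance = 5, 5, 5, 5 ✓
(City=85, Branch=11): row 4 → Balance = 9 ✓
(City=79, Branch=11): rows 5, 14, 15 → Balance = 6, 6, 6 ✓
(City=83, Branch=7): rows 7, 8, 9 → Balance = 7, 7, 7 ✓
(City=83, Branch=11): row 12 → Balance = 8 ✓
Every {City, Branch} value is associated with a single Balance value, so {City, Branch} → Balance holds.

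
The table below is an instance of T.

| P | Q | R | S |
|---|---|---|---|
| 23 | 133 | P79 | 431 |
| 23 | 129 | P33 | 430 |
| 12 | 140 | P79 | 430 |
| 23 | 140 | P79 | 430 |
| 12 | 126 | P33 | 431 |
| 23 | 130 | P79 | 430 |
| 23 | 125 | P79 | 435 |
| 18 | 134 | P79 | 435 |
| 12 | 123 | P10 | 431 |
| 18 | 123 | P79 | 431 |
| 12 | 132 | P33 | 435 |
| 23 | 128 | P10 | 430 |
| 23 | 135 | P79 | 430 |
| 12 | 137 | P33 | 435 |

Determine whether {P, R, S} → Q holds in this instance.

(P=23, R=P79, S=431): 1 row → Q = 133 ✓
(P=23, R=P33, S=430): 1 row → Q = 129 ✓
(P=12, R=P79, S=430): 1 row → Q = 140 ✓
(P=23, R=P79, S=430): 3 rows → Q takes values {140, 130, 135} — violation
(P=12, R=P33, S=431): 1 row → Q = 126 ✓
(P=23, R=P79, S=435): 1 row → Q = 125 ✓
(P=18, R=P79, S=435): 1 row → Q = 134 ✓
(P=12, R=P10, S=431): 1 row → Q = 123 ✓
(P=18, R=P79, S=431): 1 row → Q = 123 ✓
(P=12, R=P33, S=435): 2 rows → Q takes values {132, 137} — violation
(P=23, R=P10, S=430): 1 row → Q = 128 ✓
Two rows agree on {P, R, S} but differ on Q, so {P, R, S} → Q does not hold.

No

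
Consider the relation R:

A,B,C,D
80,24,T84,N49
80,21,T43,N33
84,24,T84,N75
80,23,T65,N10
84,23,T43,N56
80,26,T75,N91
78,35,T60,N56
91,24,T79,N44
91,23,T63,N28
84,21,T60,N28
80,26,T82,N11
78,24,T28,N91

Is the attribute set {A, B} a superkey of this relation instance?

No

Two distinct rows share (A=80, B=26), so {A, B} does not determine every attribute — not a superkey.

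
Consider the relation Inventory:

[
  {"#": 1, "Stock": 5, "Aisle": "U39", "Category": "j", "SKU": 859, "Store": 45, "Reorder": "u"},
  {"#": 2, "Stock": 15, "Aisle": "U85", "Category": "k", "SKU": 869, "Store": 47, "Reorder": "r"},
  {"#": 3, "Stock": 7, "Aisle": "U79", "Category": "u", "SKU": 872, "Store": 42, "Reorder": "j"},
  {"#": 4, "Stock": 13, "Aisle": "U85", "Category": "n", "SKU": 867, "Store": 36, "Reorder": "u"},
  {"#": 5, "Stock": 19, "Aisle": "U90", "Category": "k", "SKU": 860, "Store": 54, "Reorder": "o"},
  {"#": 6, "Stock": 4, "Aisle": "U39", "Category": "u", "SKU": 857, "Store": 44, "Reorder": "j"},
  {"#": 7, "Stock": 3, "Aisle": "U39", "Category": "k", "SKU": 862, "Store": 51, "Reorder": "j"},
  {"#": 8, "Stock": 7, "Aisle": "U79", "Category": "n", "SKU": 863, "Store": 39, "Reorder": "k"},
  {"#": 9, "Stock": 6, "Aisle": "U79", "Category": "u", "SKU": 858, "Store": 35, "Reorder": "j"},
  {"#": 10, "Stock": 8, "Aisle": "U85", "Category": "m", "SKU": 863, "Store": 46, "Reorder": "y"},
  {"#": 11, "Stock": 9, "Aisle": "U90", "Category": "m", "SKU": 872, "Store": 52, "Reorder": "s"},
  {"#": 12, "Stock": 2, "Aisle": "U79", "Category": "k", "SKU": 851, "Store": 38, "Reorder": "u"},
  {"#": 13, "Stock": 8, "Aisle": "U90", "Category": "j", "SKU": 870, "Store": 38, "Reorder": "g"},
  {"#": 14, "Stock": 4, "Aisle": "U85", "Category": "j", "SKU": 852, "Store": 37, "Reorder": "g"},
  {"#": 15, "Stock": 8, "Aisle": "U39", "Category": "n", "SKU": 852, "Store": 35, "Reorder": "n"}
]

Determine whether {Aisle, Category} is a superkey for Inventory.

Rows 3 and 9 have the same {Aisle, Category} value (Aisle=U79, Category=u) but are distinct tuples, so {Aisle, Category} does not determine every attribute — not a superkey.

No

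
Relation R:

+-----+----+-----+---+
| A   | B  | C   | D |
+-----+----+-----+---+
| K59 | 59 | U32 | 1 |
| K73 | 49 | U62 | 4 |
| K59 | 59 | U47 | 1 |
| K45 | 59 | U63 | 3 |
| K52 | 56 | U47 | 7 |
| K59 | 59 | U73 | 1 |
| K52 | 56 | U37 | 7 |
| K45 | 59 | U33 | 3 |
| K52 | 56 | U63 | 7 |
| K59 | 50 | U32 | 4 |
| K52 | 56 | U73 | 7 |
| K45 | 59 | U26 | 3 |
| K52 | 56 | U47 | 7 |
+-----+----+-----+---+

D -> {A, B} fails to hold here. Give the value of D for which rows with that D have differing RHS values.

4

D=1: 3 rows → {A,B} = (K59, 59), (K59, 59), (K59, 59) ✓
D=4: 2 rows → {A,B} takes values {(K73, 49), (K59, 50)} — violation
D=3: 3 rows → {A,B} = (K45, 59), (K45, 59), (K45, 59) ✓
D=7: 5 rows → {A,B} = (K52, 56), (K52, 56), (K52, 56), (K52, 56), (K52, 56) ✓
The only D value with inconsistent RHS is D=4.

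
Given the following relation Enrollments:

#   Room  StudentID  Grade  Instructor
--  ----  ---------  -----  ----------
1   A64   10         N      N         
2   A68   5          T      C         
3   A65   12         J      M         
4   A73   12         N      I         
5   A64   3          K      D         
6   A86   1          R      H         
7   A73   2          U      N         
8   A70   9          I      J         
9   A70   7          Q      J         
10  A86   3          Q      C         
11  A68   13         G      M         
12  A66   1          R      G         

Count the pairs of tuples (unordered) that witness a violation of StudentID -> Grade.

StudentID=12: violating pairs (3,4) — 1 pair.
StudentID=3: violating pairs (5,10) — 1 pair.
StudentID=1: all 2 rows agree on Grade — 0 pairs.

2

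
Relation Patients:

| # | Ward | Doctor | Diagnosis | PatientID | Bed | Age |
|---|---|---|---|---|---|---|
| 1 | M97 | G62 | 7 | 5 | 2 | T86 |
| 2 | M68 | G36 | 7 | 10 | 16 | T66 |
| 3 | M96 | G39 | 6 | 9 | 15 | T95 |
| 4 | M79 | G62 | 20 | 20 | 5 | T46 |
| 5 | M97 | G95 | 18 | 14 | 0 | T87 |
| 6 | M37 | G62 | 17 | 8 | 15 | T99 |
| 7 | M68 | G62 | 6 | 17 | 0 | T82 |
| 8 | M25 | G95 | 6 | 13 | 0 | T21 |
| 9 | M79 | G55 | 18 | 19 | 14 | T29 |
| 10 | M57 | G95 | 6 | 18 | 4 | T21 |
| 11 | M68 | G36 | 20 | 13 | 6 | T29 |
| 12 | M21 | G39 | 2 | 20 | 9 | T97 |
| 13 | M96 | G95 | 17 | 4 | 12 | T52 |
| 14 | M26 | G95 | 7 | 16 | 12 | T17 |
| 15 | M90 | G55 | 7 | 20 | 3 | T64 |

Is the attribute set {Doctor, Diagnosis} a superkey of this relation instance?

No

Rows 8 and 10 have the same {Doctor, Diagnosis} value (Doctor=G95, Diagnosis=6) but are distinct tuples, so {Doctor, Diagnosis} does not determine every attribute — not a superkey.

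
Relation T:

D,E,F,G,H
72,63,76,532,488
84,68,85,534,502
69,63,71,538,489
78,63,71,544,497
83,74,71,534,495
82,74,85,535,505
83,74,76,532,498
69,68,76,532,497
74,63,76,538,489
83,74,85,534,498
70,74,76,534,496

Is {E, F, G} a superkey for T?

Yes

All 11 rows have distinct {E, F, G} values, so {E, F, G} → (all attributes) holds and {E, F, G} is a superkey.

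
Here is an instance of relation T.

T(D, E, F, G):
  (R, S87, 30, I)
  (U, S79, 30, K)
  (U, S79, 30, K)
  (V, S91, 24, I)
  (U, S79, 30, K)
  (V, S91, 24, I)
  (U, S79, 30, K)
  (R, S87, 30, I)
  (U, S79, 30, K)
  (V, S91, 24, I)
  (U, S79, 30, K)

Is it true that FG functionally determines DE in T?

(F=30, G=I): 2 rows → {D,E} = (R, S87), (R, S87) ✓
(F=30, G=K): 6 rows → {D,E} = (U, S79), (U, S79), (U, S79), (U, S79), (U, S79), (U, S79) ✓
(F=24, G=I): 3 rows → {D,E} = (V, S91), (V, S91), (V, S91) ✓
Every FG value is associated with a single DE value, so FG -> DE holds.

Yes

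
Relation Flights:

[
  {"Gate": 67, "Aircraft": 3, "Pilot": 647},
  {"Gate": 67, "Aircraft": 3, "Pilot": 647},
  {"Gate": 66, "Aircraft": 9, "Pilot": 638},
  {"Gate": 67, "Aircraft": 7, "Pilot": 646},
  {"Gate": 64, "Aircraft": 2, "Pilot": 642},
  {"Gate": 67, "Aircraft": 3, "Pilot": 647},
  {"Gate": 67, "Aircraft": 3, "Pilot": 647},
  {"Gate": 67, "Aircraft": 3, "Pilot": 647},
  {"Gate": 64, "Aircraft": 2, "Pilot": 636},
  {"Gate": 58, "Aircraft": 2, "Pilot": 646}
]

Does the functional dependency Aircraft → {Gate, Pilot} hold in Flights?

No

Aircraft=3: 5 rows → {Gate,Pilot} = (67, 647), (67, 647), (67, 647), (67, 647), (67, 647) ✓
Aircraft=9: 1 row → {Gate,Pilot} = (66, 638) ✓
Aircraft=7: 1 row → {Gate,Pilot} = (67, 646) ✓
Aircraft=2: 3 rows → {Gate,Pilot} takes values {(64, 642), (64, 636), (58, 646)} — violation
Two rows agree on Aircraft but differ on {Gate, Pilot}, so Aircraft → {Gate, Pilot} does not hold.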